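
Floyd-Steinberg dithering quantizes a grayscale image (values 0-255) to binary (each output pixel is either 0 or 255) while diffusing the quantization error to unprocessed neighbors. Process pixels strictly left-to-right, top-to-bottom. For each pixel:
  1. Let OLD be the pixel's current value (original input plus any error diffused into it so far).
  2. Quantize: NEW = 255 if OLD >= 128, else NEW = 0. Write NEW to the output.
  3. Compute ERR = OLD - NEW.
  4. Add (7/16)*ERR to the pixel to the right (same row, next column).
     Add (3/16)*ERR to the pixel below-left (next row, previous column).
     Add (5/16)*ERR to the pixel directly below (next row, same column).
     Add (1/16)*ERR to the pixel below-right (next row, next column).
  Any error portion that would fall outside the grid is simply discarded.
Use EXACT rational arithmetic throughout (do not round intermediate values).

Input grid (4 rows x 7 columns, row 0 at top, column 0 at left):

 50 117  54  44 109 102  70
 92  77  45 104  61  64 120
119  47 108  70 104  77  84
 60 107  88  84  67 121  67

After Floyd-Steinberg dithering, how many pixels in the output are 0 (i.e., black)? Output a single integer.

Answer: 20

Derivation:
(0,0): OLD=50 → NEW=0, ERR=50
(0,1): OLD=1111/8 → NEW=255, ERR=-929/8
(0,2): OLD=409/128 → NEW=0, ERR=409/128
(0,3): OLD=92975/2048 → NEW=0, ERR=92975/2048
(0,4): OLD=4222537/32768 → NEW=255, ERR=-4133303/32768
(0,5): OLD=24544255/524288 → NEW=0, ERR=24544255/524288
(0,6): OLD=759012345/8388608 → NEW=0, ERR=759012345/8388608
(1,0): OLD=10989/128 → NEW=0, ERR=10989/128
(1,1): OLD=83963/1024 → NEW=0, ERR=83963/1024
(1,2): OLD=2723863/32768 → NEW=0, ERR=2723863/32768
(1,3): OLD=17183947/131072 → NEW=255, ERR=-16239413/131072
(1,4): OLD=-176228351/8388608 → NEW=0, ERR=-176228351/8388608
(1,5): OLD=5269394001/67108864 → NEW=0, ERR=5269394001/67108864
(1,6): OLD=199236935327/1073741824 → NEW=255, ERR=-74567229793/1073741824
(2,0): OLD=2641145/16384 → NEW=255, ERR=-1536775/16384
(2,1): OLD=27545539/524288 → NEW=0, ERR=27545539/524288
(2,2): OLD=1164813577/8388608 → NEW=255, ERR=-974281463/8388608
(2,3): OLD=-1226358783/67108864 → NEW=0, ERR=-1226358783/67108864
(2,4): OLD=51764553361/536870912 → NEW=0, ERR=51764553361/536870912
(2,5): OLD=2222846275995/17179869184 → NEW=255, ERR=-2158020365925/17179869184
(2,6): OLD=3367188102637/274877906944 → NEW=0, ERR=3367188102637/274877906944
(3,0): OLD=340069097/8388608 → NEW=0, ERR=340069097/8388608
(3,1): OLD=7617875253/67108864 → NEW=0, ERR=7617875253/67108864
(3,2): OLD=54344950703/536870912 → NEW=0, ERR=54344950703/536870912
(3,3): OLD=286463613945/2147483648 → NEW=255, ERR=-261144716295/2147483648
(3,4): OLD=5287035244265/274877906944 → NEW=0, ERR=5287035244265/274877906944
(3,5): OLD=216568130454091/2199023255552 → NEW=0, ERR=216568130454091/2199023255552
(3,6): OLD=3731790760397461/35184372088832 → NEW=0, ERR=3731790760397461/35184372088832
Output grid:
  Row 0: .#..#..  (5 black, running=5)
  Row 1: ...#..#  (5 black, running=10)
  Row 2: #.#..#.  (4 black, running=14)
  Row 3: ...#...  (6 black, running=20)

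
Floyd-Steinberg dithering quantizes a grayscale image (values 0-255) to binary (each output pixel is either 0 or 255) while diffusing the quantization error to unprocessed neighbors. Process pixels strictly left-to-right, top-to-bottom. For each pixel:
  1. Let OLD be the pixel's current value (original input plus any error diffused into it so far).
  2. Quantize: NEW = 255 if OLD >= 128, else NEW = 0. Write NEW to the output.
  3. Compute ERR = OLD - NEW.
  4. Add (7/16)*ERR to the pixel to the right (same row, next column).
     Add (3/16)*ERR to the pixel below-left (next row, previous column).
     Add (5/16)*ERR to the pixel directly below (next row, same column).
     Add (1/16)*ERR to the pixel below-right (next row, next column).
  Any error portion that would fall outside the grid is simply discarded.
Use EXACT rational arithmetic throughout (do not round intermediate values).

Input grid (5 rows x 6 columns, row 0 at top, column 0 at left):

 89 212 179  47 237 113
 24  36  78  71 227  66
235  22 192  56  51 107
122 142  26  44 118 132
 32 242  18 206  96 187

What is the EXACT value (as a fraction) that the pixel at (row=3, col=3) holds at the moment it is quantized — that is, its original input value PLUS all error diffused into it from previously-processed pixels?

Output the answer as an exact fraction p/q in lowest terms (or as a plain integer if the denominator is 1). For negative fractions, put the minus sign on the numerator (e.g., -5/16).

Answer: 6662420336493/68719476736

Derivation:
(0,0): OLD=89 → NEW=0, ERR=89
(0,1): OLD=4015/16 → NEW=255, ERR=-65/16
(0,2): OLD=45369/256 → NEW=255, ERR=-19911/256
(0,3): OLD=53135/4096 → NEW=0, ERR=53135/4096
(0,4): OLD=15903977/65536 → NEW=255, ERR=-807703/65536
(0,5): OLD=112835167/1048576 → NEW=0, ERR=112835167/1048576
(1,0): OLD=13069/256 → NEW=0, ERR=13069/256
(1,1): OLD=98395/2048 → NEW=0, ERR=98395/2048
(1,2): OLD=5039223/65536 → NEW=0, ERR=5039223/65536
(1,3): OLD=26613483/262144 → NEW=0, ERR=26613483/262144
(1,4): OLD=4841097377/16777216 → NEW=255, ERR=562907297/16777216
(1,5): OLD=30477132567/268435456 → NEW=0, ERR=30477132567/268435456
(2,0): OLD=8518425/32768 → NEW=255, ERR=162585/32768
(2,1): OLD=59551395/1048576 → NEW=0, ERR=59551395/1048576
(2,2): OLD=4410963113/16777216 → NEW=255, ERR=132773033/16777216
(2,3): OLD=13728437153/134217728 → NEW=0, ERR=13728437153/134217728
(2,4): OLD=574957640291/4294967296 → NEW=255, ERR=-520259020189/4294967296
(2,5): OLD=6293445742821/68719476736 → NEW=0, ERR=6293445742821/68719476736
(3,0): OLD=2251488137/16777216 → NEW=255, ERR=-2026701943/16777216
(3,1): OLD=14588297685/134217728 → NEW=0, ERR=14588297685/134217728
(3,2): OLD=106035734991/1073741824 → NEW=0, ERR=106035734991/1073741824
(3,3): OLD=6662420336493/68719476736 → NEW=0, ERR=6662420336493/68719476736
Target (3,3): original=44, with diffused error = 6662420336493/68719476736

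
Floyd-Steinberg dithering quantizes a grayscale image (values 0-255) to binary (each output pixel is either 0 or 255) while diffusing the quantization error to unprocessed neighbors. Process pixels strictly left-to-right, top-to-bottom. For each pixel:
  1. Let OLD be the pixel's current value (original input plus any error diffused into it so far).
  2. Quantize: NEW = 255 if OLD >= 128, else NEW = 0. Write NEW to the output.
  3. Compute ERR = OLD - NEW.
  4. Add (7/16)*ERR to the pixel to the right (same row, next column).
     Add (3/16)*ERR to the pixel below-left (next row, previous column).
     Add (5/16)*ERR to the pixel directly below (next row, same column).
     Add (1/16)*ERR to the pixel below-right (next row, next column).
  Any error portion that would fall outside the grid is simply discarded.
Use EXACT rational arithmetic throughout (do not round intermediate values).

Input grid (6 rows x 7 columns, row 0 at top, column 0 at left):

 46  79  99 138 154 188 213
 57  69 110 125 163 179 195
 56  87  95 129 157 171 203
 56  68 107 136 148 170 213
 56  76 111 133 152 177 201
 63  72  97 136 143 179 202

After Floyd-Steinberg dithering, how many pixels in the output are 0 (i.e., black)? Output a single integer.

(0,0): OLD=46 → NEW=0, ERR=46
(0,1): OLD=793/8 → NEW=0, ERR=793/8
(0,2): OLD=18223/128 → NEW=255, ERR=-14417/128
(0,3): OLD=181705/2048 → NEW=0, ERR=181705/2048
(0,4): OLD=6318207/32768 → NEW=255, ERR=-2037633/32768
(0,5): OLD=84302713/524288 → NEW=255, ERR=-49390727/524288
(0,6): OLD=1441038415/8388608 → NEW=255, ERR=-698056625/8388608
(1,0): OLD=11515/128 → NEW=0, ERR=11515/128
(1,1): OLD=123997/1024 → NEW=0, ERR=123997/1024
(1,2): OLD=4935201/32768 → NEW=255, ERR=-3420639/32768
(1,3): OLD=11581069/131072 → NEW=0, ERR=11581069/131072
(1,4): OLD=1426946695/8388608 → NEW=255, ERR=-712148345/8388608
(1,5): OLD=6236436407/67108864 → NEW=0, ERR=6236436407/67108864
(1,6): OLD=218790432473/1073741824 → NEW=255, ERR=-55013732647/1073741824
(2,0): OLD=1750095/16384 → NEW=0, ERR=1750095/16384
(2,1): OLD=82639829/524288 → NEW=255, ERR=-51053611/524288
(2,2): OLD=368350655/8388608 → NEW=0, ERR=368350655/8388608
(2,3): OLD=10293177479/67108864 → NEW=255, ERR=-6819582841/67108864
(2,4): OLD=58496634615/536870912 → NEW=0, ERR=58496634615/536870912
(2,5): OLD=3999429241533/17179869184 → NEW=255, ERR=-381437400387/17179869184
(2,6): OLD=50325582415355/274877906944 → NEW=255, ERR=-19768283855365/274877906944
(3,0): OLD=596616415/8388608 → NEW=0, ERR=596616415/8388608
(3,1): OLD=5609966067/67108864 → NEW=0, ERR=5609966067/67108864
(3,2): OLD=70950276553/536870912 → NEW=255, ERR=-65951806007/536870912
(3,3): OLD=158212373647/2147483648 → NEW=0, ERR=158212373647/2147483648
(3,4): OLD=56011159281887/274877906944 → NEW=255, ERR=-14082706988833/274877906944
(3,5): OLD=294609695645837/2199023255552 → NEW=255, ERR=-266141234519923/2199023255552
(3,6): OLD=4791727271817619/35184372088832 → NEW=255, ERR=-4180287610834541/35184372088832
(4,0): OLD=100824096945/1073741824 → NEW=0, ERR=100824096945/1073741824
(4,1): OLD=2140892087037/17179869184 → NEW=0, ERR=2140892087037/17179869184
(4,2): OLD=40178651599603/274877906944 → NEW=255, ERR=-29915214671117/274877906944
(4,3): OLD=200387078385505/2199023255552 → NEW=0, ERR=200387078385505/2199023255552
(4,4): OLD=2775505796851219/17592186044416 → NEW=255, ERR=-1710501644474861/17592186044416
(4,5): OLD=40060370644256083/562949953421312 → NEW=0, ERR=40060370644256083/562949953421312
(4,6): OLD=1688314479808868405/9007199254740992 → NEW=255, ERR=-608521330150084555/9007199254740992
(5,0): OLD=31805912154183/274877906944 → NEW=0, ERR=31805912154183/274877906944
(5,1): OLD=323318712823149/2199023255552 → NEW=255, ERR=-237432217342611/2199023255552
(5,2): OLD=714722703335499/17592186044416 → NEW=0, ERR=714722703335499/17592186044416
(5,3): OLD=22126530109520919/140737488355328 → NEW=255, ERR=-13761529421087721/140737488355328
(5,4): OLD=800506610520985437/9007199254740992 → NEW=0, ERR=800506610520985437/9007199254740992
(5,5): OLD=15951826879172101645/72057594037927936 → NEW=255, ERR=-2422859600499522035/72057594037927936
(5,6): OLD=196717000963547831331/1152921504606846976 → NEW=255, ERR=-97277982711198147549/1152921504606846976
Output grid:
  Row 0: ..#.###  (3 black, running=3)
  Row 1: ..#.#.#  (4 black, running=7)
  Row 2: .#.#.##  (3 black, running=10)
  Row 3: ..#.###  (3 black, running=13)
  Row 4: ..#.#.#  (4 black, running=17)
  Row 5: .#.#.##  (3 black, running=20)

Answer: 20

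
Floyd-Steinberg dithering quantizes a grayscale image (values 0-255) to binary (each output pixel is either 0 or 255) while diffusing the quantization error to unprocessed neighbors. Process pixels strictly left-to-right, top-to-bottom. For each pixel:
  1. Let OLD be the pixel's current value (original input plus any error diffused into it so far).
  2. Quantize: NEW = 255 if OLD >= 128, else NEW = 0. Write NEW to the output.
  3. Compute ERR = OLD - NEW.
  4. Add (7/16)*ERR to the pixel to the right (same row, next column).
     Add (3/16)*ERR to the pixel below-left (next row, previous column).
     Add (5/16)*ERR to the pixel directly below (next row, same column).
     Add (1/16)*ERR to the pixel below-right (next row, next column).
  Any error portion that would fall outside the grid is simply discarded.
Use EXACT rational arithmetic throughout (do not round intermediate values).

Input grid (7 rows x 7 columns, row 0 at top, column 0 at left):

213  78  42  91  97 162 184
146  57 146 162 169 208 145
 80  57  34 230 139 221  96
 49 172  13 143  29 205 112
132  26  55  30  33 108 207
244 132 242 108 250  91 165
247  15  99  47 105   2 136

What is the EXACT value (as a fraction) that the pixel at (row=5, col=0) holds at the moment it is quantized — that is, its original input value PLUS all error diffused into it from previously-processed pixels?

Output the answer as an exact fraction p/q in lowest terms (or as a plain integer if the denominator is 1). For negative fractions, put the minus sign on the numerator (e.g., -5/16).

Answer: 57722207098499/274877906944

Derivation:
(0,0): OLD=213 → NEW=255, ERR=-42
(0,1): OLD=477/8 → NEW=0, ERR=477/8
(0,2): OLD=8715/128 → NEW=0, ERR=8715/128
(0,3): OLD=247373/2048 → NEW=0, ERR=247373/2048
(0,4): OLD=4910107/32768 → NEW=255, ERR=-3445733/32768
(0,5): OLD=60814525/524288 → NEW=0, ERR=60814525/524288
(0,6): OLD=1969205547/8388608 → NEW=255, ERR=-169889493/8388608
(1,0): OLD=18439/128 → NEW=255, ERR=-14201/128
(1,1): OLD=38129/1024 → NEW=0, ERR=38129/1024
(1,2): OLD=6879365/32768 → NEW=255, ERR=-1476475/32768
(1,3): OLD=21570753/131072 → NEW=255, ERR=-11852607/131072
(1,4): OLD=1055914179/8388608 → NEW=0, ERR=1055914179/8388608
(1,5): OLD=19391036275/67108864 → NEW=255, ERR=2278275955/67108864
(1,6): OLD=172629175645/1073741824 → NEW=255, ERR=-101174989475/1073741824
(2,0): OLD=857067/16384 → NEW=0, ERR=857067/16384
(2,1): OLD=39919113/524288 → NEW=0, ERR=39919113/524288
(2,2): OLD=323819227/8388608 → NEW=0, ERR=323819227/8388608
(2,3): OLD=16066871363/67108864 → NEW=255, ERR=-1045888957/67108864
(2,4): OLD=92465875539/536870912 → NEW=255, ERR=-44436207021/536870912
(2,5): OLD=3188538314257/17179869184 → NEW=255, ERR=-1192328327663/17179869184
(2,6): OLD=10531220259463/274877906944 → NEW=0, ERR=10531220259463/274877906944
(3,0): OLD=667929851/8388608 → NEW=0, ERR=667929851/8388608
(3,1): OLD=16182381599/67108864 → NEW=255, ERR=-930378721/67108864
(3,2): OLD=11185370669/536870912 → NEW=0, ERR=11185370669/536870912
(3,3): OLD=288059623131/2147483648 → NEW=255, ERR=-259548707109/2147483648
(3,4): OLD=-17517793976069/274877906944 → NEW=0, ERR=-17517793976069/274877906944
(3,5): OLD=346215516757217/2199023255552 → NEW=255, ERR=-214535413408543/2199023255552
(3,6): OLD=2707532564527039/35184372088832 → NEW=0, ERR=2707532564527039/35184372088832
(4,0): OLD=165659978645/1073741824 → NEW=255, ERR=-108144186475/1073741824
(4,1): OLD=-232155759279/17179869184 → NEW=0, ERR=-232155759279/17179869184
(4,2): OLD=8815507950815/274877906944 → NEW=0, ERR=8815507950815/274877906944
(4,3): OLD=-9643846853307/2199023255552 → NEW=0, ERR=-9643846853307/2199023255552
(4,4): OLD=-258259262194849/17592186044416 → NEW=0, ERR=-258259262194849/17592186044416
(4,5): OLD=45900452290734655/562949953421312 → NEW=0, ERR=45900452290734655/562949953421312
(4,6): OLD=2347474951096104041/9007199254740992 → NEW=255, ERR=50639141137151081/9007199254740992
(5,0): OLD=57722207098499/274877906944 → NEW=255, ERR=-12371659172221/274877906944
Target (5,0): original=244, with diffused error = 57722207098499/274877906944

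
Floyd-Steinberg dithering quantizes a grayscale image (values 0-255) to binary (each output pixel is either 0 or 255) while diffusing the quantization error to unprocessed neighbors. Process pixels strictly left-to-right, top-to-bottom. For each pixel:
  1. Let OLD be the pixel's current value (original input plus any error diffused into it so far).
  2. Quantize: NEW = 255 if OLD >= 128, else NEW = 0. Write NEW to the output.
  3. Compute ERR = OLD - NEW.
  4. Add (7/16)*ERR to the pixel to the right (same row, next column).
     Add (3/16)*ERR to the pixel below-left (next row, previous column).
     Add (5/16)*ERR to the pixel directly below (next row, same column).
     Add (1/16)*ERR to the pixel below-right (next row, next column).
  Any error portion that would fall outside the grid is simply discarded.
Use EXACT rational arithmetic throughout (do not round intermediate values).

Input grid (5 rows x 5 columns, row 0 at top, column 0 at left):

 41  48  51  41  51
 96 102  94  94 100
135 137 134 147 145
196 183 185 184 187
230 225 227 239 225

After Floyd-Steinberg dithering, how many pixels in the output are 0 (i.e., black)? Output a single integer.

(0,0): OLD=41 → NEW=0, ERR=41
(0,1): OLD=1055/16 → NEW=0, ERR=1055/16
(0,2): OLD=20441/256 → NEW=0, ERR=20441/256
(0,3): OLD=311023/4096 → NEW=0, ERR=311023/4096
(0,4): OLD=5519497/65536 → NEW=0, ERR=5519497/65536
(1,0): OLD=31021/256 → NEW=0, ERR=31021/256
(1,1): OLD=395579/2048 → NEW=255, ERR=-126661/2048
(1,2): OLD=7225559/65536 → NEW=0, ERR=7225559/65536
(1,3): OLD=48954571/262144 → NEW=255, ERR=-17892149/262144
(1,4): OLD=424480769/4194304 → NEW=0, ERR=424480769/4194304
(2,0): OLD=5284537/32768 → NEW=255, ERR=-3071303/32768
(2,1): OLD=110008963/1048576 → NEW=0, ERR=110008963/1048576
(2,2): OLD=3316698185/16777216 → NEW=255, ERR=-961491895/16777216
(2,3): OLD=33947593419/268435456 → NEW=0, ERR=33947593419/268435456
(2,4): OLD=977915697357/4294967296 → NEW=255, ERR=-117300963123/4294967296
(3,0): OLD=3126952745/16777216 → NEW=255, ERR=-1151237335/16777216
(3,1): OLD=22704380661/134217728 → NEW=255, ERR=-11521139979/134217728
(3,2): OLD=686358713239/4294967296 → NEW=255, ERR=-408857947241/4294967296
(3,3): OLD=1487517593471/8589934592 → NEW=255, ERR=-702915727489/8589934592
(3,4): OLD=20693987565019/137438953472 → NEW=255, ERR=-14352945570341/137438953472
(4,0): OLD=413308325703/2147483648 → NEW=255, ERR=-134300004537/2147483648
(4,1): OLD=10217009205959/68719476736 → NEW=255, ERR=-7306457361721/68719476736
(4,2): OLD=142966501064841/1099511627776 → NEW=255, ERR=-137408964018039/1099511627776
(4,3): OLD=2343665322714311/17592186044416 → NEW=255, ERR=-2142342118611769/17592186044416
(4,4): OLD=37710018354699505/281474976710656 → NEW=255, ERR=-34066100706517775/281474976710656
Output grid:
  Row 0: .....  (5 black, running=5)
  Row 1: .#.#.  (3 black, running=8)
  Row 2: #.#.#  (2 black, running=10)
  Row 3: #####  (0 black, running=10)
  Row 4: #####  (0 black, running=10)

Answer: 10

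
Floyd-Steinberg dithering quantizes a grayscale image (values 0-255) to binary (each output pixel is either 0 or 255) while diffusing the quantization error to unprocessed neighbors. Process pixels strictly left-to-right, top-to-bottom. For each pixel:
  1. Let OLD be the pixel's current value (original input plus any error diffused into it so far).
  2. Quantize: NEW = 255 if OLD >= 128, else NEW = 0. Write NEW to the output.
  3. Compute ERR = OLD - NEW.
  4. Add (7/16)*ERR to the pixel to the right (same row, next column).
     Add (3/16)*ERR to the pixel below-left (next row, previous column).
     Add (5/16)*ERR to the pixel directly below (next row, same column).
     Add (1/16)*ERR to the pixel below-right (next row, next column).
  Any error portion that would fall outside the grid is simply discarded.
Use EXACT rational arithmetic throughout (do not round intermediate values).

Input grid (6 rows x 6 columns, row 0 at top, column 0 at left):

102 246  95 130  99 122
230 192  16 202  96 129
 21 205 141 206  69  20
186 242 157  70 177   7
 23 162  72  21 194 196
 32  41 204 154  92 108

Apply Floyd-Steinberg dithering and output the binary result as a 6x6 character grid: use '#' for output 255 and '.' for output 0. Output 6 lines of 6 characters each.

Answer: .#.#.#
##.#.#
.#.#..
###.#.
.#..##
..##..

Derivation:
(0,0): OLD=102 → NEW=0, ERR=102
(0,1): OLD=2325/8 → NEW=255, ERR=285/8
(0,2): OLD=14155/128 → NEW=0, ERR=14155/128
(0,3): OLD=365325/2048 → NEW=255, ERR=-156915/2048
(0,4): OLD=2145627/32768 → NEW=0, ERR=2145627/32768
(0,5): OLD=78982525/524288 → NEW=255, ERR=-54710915/524288
(1,0): OLD=34375/128 → NEW=255, ERR=1735/128
(1,1): OLD=241841/1024 → NEW=255, ERR=-19279/1024
(1,2): OLD=988997/32768 → NEW=0, ERR=988997/32768
(1,3): OLD=27584129/131072 → NEW=255, ERR=-5839231/131072
(1,4): OLD=609155075/8388608 → NEW=0, ERR=609155075/8388608
(1,5): OLD=17750579749/134217728 → NEW=255, ERR=-16474940891/134217728
(2,0): OLD=355627/16384 → NEW=0, ERR=355627/16384
(2,1): OLD=112784329/524288 → NEW=255, ERR=-20909111/524288
(2,2): OLD=1035608091/8388608 → NEW=0, ERR=1035608091/8388608
(2,3): OLD=17555101571/67108864 → NEW=255, ERR=442341251/67108864
(2,4): OLD=147697360009/2147483648 → NEW=0, ERR=147697360009/2147483648
(2,5): OLD=559024715343/34359738368 → NEW=0, ERR=559024715343/34359738368
(3,0): OLD=1554454075/8388608 → NEW=255, ERR=-584640965/8388608
(3,1): OLD=15002189919/67108864 → NEW=255, ERR=-2110570401/67108864
(3,2): OLD=96939227373/536870912 → NEW=255, ERR=-39962855187/536870912
(3,3): OLD=2065204092007/34359738368 → NEW=0, ERR=2065204092007/34359738368
(3,4): OLD=62741274684743/274877906944 → NEW=255, ERR=-7352591585977/274877906944
(3,5): OLD=20584435170761/4398046511104 → NEW=0, ERR=20584435170761/4398046511104
(4,0): OLD=-5021287851/1073741824 → NEW=0, ERR=-5021287851/1073741824
(4,1): OLD=2264532986129/17179869184 → NEW=255, ERR=-2116333655791/17179869184
(4,2): OLD=2280633989731/549755813888 → NEW=0, ERR=2280633989731/549755813888
(4,3): OLD=280861205527695/8796093022208 → NEW=0, ERR=280861205527695/8796093022208
(4,4): OLD=28744885384449535/140737488355328 → NEW=255, ERR=-7143174146159105/140737488355328
(4,5): OLD=390879527194496409/2251799813685248 → NEW=255, ERR=-183329425295241831/2251799813685248
(5,0): OLD=2045389026755/274877906944 → NEW=0, ERR=2045389026755/274877906944
(5,1): OLD=54932877948019/8796093022208 → NEW=0, ERR=54932877948019/8796093022208
(5,2): OLD=14518224637059809/70368744177664 → NEW=255, ERR=-3425805128244511/70368744177664
(5,3): OLD=300439115817214459/2251799813685248 → NEW=255, ERR=-273769836672523781/2251799813685248
(5,4): OLD=43589841259206827/4503599627370496 → NEW=0, ERR=43589841259206827/4503599627370496
(5,5): OLD=6025473219281155207/72057594037927936 → NEW=0, ERR=6025473219281155207/72057594037927936
Row 0: .#.#.#
Row 1: ##.#.#
Row 2: .#.#..
Row 3: ###.#.
Row 4: .#..##
Row 5: ..##..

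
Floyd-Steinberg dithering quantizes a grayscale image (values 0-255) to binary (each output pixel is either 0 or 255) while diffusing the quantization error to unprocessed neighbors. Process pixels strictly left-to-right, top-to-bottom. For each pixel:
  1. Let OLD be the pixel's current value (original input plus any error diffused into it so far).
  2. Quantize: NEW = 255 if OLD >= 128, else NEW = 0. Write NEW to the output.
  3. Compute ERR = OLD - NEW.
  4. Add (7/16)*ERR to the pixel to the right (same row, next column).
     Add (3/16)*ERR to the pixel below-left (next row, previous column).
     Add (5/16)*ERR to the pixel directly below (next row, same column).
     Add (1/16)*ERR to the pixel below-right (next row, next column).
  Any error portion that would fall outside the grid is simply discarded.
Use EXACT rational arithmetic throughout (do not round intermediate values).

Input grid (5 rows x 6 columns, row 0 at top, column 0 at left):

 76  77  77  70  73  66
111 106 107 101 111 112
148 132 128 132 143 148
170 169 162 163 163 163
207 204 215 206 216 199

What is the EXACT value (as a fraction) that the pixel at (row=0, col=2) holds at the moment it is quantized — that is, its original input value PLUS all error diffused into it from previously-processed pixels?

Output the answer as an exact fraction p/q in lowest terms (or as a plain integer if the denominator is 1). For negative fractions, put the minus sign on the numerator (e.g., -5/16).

(0,0): OLD=76 → NEW=0, ERR=76
(0,1): OLD=441/4 → NEW=0, ERR=441/4
(0,2): OLD=8015/64 → NEW=0, ERR=8015/64
Target (0,2): original=77, with diffused error = 8015/64

Answer: 8015/64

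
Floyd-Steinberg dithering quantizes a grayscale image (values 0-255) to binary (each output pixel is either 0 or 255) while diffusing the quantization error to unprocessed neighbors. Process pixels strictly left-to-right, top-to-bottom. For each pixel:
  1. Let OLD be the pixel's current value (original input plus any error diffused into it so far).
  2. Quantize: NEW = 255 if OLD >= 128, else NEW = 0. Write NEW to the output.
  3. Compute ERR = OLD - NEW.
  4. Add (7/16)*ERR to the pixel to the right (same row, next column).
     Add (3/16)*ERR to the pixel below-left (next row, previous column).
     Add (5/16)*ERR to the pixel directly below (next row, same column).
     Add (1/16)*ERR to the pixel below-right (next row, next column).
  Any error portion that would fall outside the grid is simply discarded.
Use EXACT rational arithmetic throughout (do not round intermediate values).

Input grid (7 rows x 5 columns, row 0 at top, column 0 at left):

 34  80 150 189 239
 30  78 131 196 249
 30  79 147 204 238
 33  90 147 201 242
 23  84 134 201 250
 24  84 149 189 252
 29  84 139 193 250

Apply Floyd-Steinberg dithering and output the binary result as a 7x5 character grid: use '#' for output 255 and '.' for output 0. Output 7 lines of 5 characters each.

Answer: ..###
..#.#
.#.##
..###
..###
.#.##
..#.#

Derivation:
(0,0): OLD=34 → NEW=0, ERR=34
(0,1): OLD=759/8 → NEW=0, ERR=759/8
(0,2): OLD=24513/128 → NEW=255, ERR=-8127/128
(0,3): OLD=330183/2048 → NEW=255, ERR=-192057/2048
(0,4): OLD=6487153/32768 → NEW=255, ERR=-1868687/32768
(1,0): OLD=7477/128 → NEW=0, ERR=7477/128
(1,1): OLD=126387/1024 → NEW=0, ERR=126387/1024
(1,2): OLD=5029999/32768 → NEW=255, ERR=-3325841/32768
(1,3): OLD=14107107/131072 → NEW=0, ERR=14107107/131072
(1,4): OLD=571275209/2097152 → NEW=255, ERR=36501449/2097152
(2,0): OLD=1169761/16384 → NEW=0, ERR=1169761/16384
(2,1): OLD=69953915/524288 → NEW=255, ERR=-63739525/524288
(2,2): OLD=754876849/8388608 → NEW=0, ERR=754876849/8388608
(2,3): OLD=36765430787/134217728 → NEW=255, ERR=2539910147/134217728
(2,4): OLD=555006620501/2147483648 → NEW=255, ERR=7398290261/2147483648
(3,0): OLD=272767249/8388608 → NEW=0, ERR=272767249/8388608
(3,1): OLD=5876676221/67108864 → NEW=0, ERR=5876676221/67108864
(3,2): OLD=449646123311/2147483648 → NEW=255, ERR=-97962206929/2147483648
(3,3): OLD=829901014919/4294967296 → NEW=255, ERR=-265315645561/4294967296
(3,4): OLD=14928163878499/68719476736 → NEW=255, ERR=-2595302689181/68719476736
(4,0): OLD=53236780575/1073741824 → NEW=0, ERR=53236780575/1073741824
(4,1): OLD=4347742941279/34359738368 → NEW=0, ERR=4347742941279/34359738368
(4,2): OLD=92905785827313/549755813888 → NEW=255, ERR=-47281946714127/549755813888
(4,3): OLD=1179873467791711/8796093022208 → NEW=255, ERR=-1063130252871329/8796093022208
(4,4): OLD=25538100155547929/140737488355328 → NEW=255, ERR=-10349959375060711/140737488355328
(5,0): OLD=34755253249149/549755813888 → NEW=0, ERR=34755253249149/549755813888
(5,1): OLD=607694706711927/4398046511104 → NEW=255, ERR=-513807153619593/4398046511104
(5,2): OLD=7917661311492847/140737488355328 → NEW=0, ERR=7917661311492847/140737488355328
(5,3): OLD=88202329313314209/562949953421312 → NEW=255, ERR=-55349908809120351/562949953421312
(5,4): OLD=1607325326845908251/9007199254740992 → NEW=255, ERR=-689510483113044709/9007199254740992
(6,0): OLD=1889482250259437/70368744177664 → NEW=0, ERR=1889482250259437/70368744177664
(6,1): OLD=166045120040318755/2251799813685248 → NEW=0, ERR=166045120040318755/2251799813685248
(6,2): OLD=5876463362474974769/36028797018963968 → NEW=255, ERR=-3310879877360837071/36028797018963968
(6,3): OLD=64121590732501993691/576460752303423488 → NEW=0, ERR=64121590732501993691/576460752303423488
(6,4): OLD=2477372483124494361533/9223372036854775808 → NEW=255, ERR=125412613726526530493/9223372036854775808
Row 0: ..###
Row 1: ..#.#
Row 2: .#.##
Row 3: ..###
Row 4: ..###
Row 5: .#.##
Row 6: ..#.#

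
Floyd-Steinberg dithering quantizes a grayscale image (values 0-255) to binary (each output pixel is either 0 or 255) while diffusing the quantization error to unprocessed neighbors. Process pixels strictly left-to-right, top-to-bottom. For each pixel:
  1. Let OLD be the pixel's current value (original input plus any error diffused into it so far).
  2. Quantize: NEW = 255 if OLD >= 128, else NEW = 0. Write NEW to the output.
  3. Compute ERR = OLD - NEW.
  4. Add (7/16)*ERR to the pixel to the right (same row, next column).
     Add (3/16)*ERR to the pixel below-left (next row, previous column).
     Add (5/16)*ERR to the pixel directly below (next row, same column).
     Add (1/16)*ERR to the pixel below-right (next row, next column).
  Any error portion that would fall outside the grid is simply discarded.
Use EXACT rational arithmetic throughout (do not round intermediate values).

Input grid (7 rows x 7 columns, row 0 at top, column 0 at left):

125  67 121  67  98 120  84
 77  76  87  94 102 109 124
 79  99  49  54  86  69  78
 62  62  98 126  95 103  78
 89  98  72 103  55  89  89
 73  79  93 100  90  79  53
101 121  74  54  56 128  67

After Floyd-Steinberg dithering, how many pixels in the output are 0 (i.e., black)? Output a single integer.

Answer: 34

Derivation:
(0,0): OLD=125 → NEW=0, ERR=125
(0,1): OLD=1947/16 → NEW=0, ERR=1947/16
(0,2): OLD=44605/256 → NEW=255, ERR=-20675/256
(0,3): OLD=129707/4096 → NEW=0, ERR=129707/4096
(0,4): OLD=7330477/65536 → NEW=0, ERR=7330477/65536
(0,5): OLD=177142459/1048576 → NEW=255, ERR=-90244421/1048576
(0,6): OLD=777575197/16777216 → NEW=0, ERR=777575197/16777216
(1,0): OLD=35553/256 → NEW=255, ERR=-29727/256
(1,1): OLD=114471/2048 → NEW=0, ERR=114471/2048
(1,2): OLD=6537779/65536 → NEW=0, ERR=6537779/65536
(1,3): OLD=42851447/262144 → NEW=255, ERR=-23995273/262144
(1,4): OLD=1388318277/16777216 → NEW=0, ERR=1388318277/16777216
(1,5): OLD=17983733333/134217728 → NEW=255, ERR=-16241787307/134217728
(1,6): OLD=172147183195/2147483648 → NEW=0, ERR=172147183195/2147483648
(2,0): OLD=1743005/32768 → NEW=0, ERR=1743005/32768
(2,1): OLD=158529679/1048576 → NEW=255, ERR=-108857201/1048576
(2,2): OLD=353771373/16777216 → NEW=0, ERR=353771373/16777216
(2,3): OLD=7566026565/134217728 → NEW=0, ERR=7566026565/134217728
(2,4): OLD=116083784533/1073741824 → NEW=0, ERR=116083784533/1073741824
(2,5): OLD=3390798235335/34359738368 → NEW=0, ERR=3390798235335/34359738368
(2,6): OLD=76230418235617/549755813888 → NEW=255, ERR=-63957314305823/549755813888
(3,0): OLD=992496589/16777216 → NEW=0, ERR=992496589/16777216
(3,1): OLD=8417815497/134217728 → NEW=0, ERR=8417815497/134217728
(3,2): OLD=146146659435/1073741824 → NEW=255, ERR=-127657505685/1073741824
(3,3): OLD=486148690365/4294967296 → NEW=0, ERR=486148690365/4294967296
(3,4): OLD=110133832011725/549755813888 → NEW=255, ERR=-30053900529715/549755813888
(3,5): OLD=417223545584823/4398046511104 → NEW=0, ERR=417223545584823/4398046511104
(3,6): OLD=6285056466841513/70368744177664 → NEW=0, ERR=6285056466841513/70368744177664
(4,0): OLD=256079354723/2147483648 → NEW=0, ERR=256079354723/2147483648
(4,1): OLD=5194329612167/34359738368 → NEW=255, ERR=-3567403671673/34359738368
(4,2): OLD=8007921324617/549755813888 → NEW=0, ERR=8007921324617/549755813888
(4,3): OLD=558832923946739/4398046511104 → NEW=0, ERR=558832923946739/4398046511104
(4,4): OLD=4164721135949161/35184372088832 → NEW=0, ERR=4164721135949161/35184372088832
(4,5): OLD=206897341391788649/1125899906842624 → NEW=255, ERR=-80207134853080471/1125899906842624
(4,6): OLD=1651445268389369007/18014398509481984 → NEW=0, ERR=1651445268389369007/18014398509481984
(5,0): OLD=49916311776645/549755813888 → NEW=0, ERR=49916311776645/549755813888
(5,1): OLD=424246658120023/4398046511104 → NEW=0, ERR=424246658120023/4398046511104
(5,2): OLD=5527103885106833/35184372088832 → NEW=255, ERR=-3444910997545327/35184372088832
(5,3): OLD=33770302844903221/281474976710656 → NEW=0, ERR=33770302844903221/281474976710656
(5,4): OLD=3135659551233658279/18014398509481984 → NEW=255, ERR=-1458012068684247641/18014398509481984
(5,5): OLD=6617108736861567031/144115188075855872 → NEW=0, ERR=6617108736861567031/144115188075855872
(5,6): OLD=224320738120737208665/2305843009213693952 → NEW=0, ERR=224320738120737208665/2305843009213693952
(6,0): OLD=10376635607369933/70368744177664 → NEW=255, ERR=-7567394157934387/70368744177664
(6,1): OLD=102921684194157233/1125899906842624 → NEW=0, ERR=102921684194157233/1125899906842624
(6,2): OLD=2016182298071079667/18014398509481984 → NEW=0, ERR=2016182298071079667/18014398509481984
(6,3): OLD=17173191336131536109/144115188075855872 → NEW=0, ERR=17173191336131536109/144115188075855872
(6,4): OLD=28520098298586607335/288230376151711744 → NEW=0, ERR=28520098298586607335/288230376151711744
(6,5): OLD=7335197356110048514883/36893488147419103232 → NEW=255, ERR=-2072642121481822809277/36893488147419103232
(6,6): OLD=44680963329956056852901/590295810358705651712 → NEW=0, ERR=44680963329956056852901/590295810358705651712
Output grid:
  Row 0: ..#..#.  (5 black, running=5)
  Row 1: #..#.#.  (4 black, running=9)
  Row 2: .#....#  (5 black, running=14)
  Row 3: ..#.#..  (5 black, running=19)
  Row 4: .#...#.  (5 black, running=24)
  Row 5: ..#.#..  (5 black, running=29)
  Row 6: #....#.  (5 black, running=34)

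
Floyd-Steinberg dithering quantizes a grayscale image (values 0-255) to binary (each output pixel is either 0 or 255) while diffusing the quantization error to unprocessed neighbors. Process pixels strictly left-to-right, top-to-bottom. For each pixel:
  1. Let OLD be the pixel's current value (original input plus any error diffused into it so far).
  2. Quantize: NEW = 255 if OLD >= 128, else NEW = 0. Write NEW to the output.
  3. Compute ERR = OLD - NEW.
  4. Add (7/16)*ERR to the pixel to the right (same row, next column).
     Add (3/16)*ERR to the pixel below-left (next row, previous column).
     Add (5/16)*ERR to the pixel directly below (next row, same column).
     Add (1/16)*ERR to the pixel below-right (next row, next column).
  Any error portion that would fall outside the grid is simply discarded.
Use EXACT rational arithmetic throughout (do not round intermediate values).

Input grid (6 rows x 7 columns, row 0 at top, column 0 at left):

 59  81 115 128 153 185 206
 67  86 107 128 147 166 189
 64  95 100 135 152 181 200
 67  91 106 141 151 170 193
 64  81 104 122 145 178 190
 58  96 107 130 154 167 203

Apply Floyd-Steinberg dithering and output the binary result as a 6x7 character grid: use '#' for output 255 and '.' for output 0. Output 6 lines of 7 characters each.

(0,0): OLD=59 → NEW=0, ERR=59
(0,1): OLD=1709/16 → NEW=0, ERR=1709/16
(0,2): OLD=41403/256 → NEW=255, ERR=-23877/256
(0,3): OLD=357149/4096 → NEW=0, ERR=357149/4096
(0,4): OLD=12527051/65536 → NEW=255, ERR=-4184629/65536
(0,5): OLD=164694157/1048576 → NEW=255, ERR=-102692723/1048576
(0,6): OLD=2737257435/16777216 → NEW=255, ERR=-1540932645/16777216
(1,0): OLD=26999/256 → NEW=0, ERR=26999/256
(1,1): OLD=310721/2048 → NEW=255, ERR=-211519/2048
(1,2): OLD=3649877/65536 → NEW=0, ERR=3649877/65536
(1,3): OLD=42418097/262144 → NEW=255, ERR=-24428623/262144
(1,4): OLD=1230830963/16777216 → NEW=0, ERR=1230830963/16777216
(1,5): OLD=19633310819/134217728 → NEW=255, ERR=-14592209821/134217728
(1,6): OLD=228946966381/2147483648 → NEW=0, ERR=228946966381/2147483648
(2,0): OLD=2542555/32768 → NEW=0, ERR=2542555/32768
(2,1): OLD=119228825/1048576 → NEW=0, ERR=119228825/1048576
(2,2): OLD=2402872331/16777216 → NEW=255, ERR=-1875317749/16777216
(2,3): OLD=9960632179/134217728 → NEW=0, ERR=9960632179/134217728
(2,4): OLD=194545546915/1073741824 → NEW=255, ERR=-79258618205/1073741824
(2,5): OLD=4786502466465/34359738368 → NEW=255, ERR=-3975230817375/34359738368
(2,6): OLD=96704698652279/549755813888 → NEW=255, ERR=-43483033889161/549755813888
(3,0): OLD=1888568747/16777216 → NEW=0, ERR=1888568747/16777216
(3,1): OLD=21430874319/134217728 → NEW=255, ERR=-12794646321/134217728
(3,2): OLD=54100609309/1073741824 → NEW=0, ERR=54100609309/1073741824
(3,3): OLD=710423729179/4294967296 → NEW=255, ERR=-384792931301/4294967296
(3,4): OLD=39407574217131/549755813888 → NEW=0, ERR=39407574217131/549755813888
(3,5): OLD=641070426858417/4398046511104 → NEW=255, ERR=-480431433473103/4398046511104
(3,6): OLD=7969996691786991/70368744177664 → NEW=0, ERR=7969996691786991/70368744177664
(4,0): OLD=174597764389/2147483648 → NEW=0, ERR=174597764389/2147483648
(4,1): OLD=3548091908321/34359738368 → NEW=0, ERR=3548091908321/34359738368
(4,2): OLD=78156885682639/549755813888 → NEW=255, ERR=-62030846858801/549755813888
(4,3): OLD=269281089641365/4398046511104 → NEW=0, ERR=269281089641365/4398046511104
(4,4): OLD=5914708119932271/35184372088832 → NEW=255, ERR=-3057306762719889/35184372088832
(4,5): OLD=148127533637214127/1125899906842624 → NEW=255, ERR=-138976942607654993/1125899906842624
(4,6): OLD=2964506406921836921/18014398509481984 → NEW=255, ERR=-1629165212996068999/18014398509481984
(5,0): OLD=56497934081587/549755813888 → NEW=0, ERR=56497934081587/549755813888
(5,1): OLD=691181154237969/4398046511104 → NEW=255, ERR=-430320706093551/4398046511104
(5,2): OLD=1648987921596167/35184372088832 → NEW=0, ERR=1648987921596167/35184372088832
(5,3): OLD=41177879247237699/281474976710656 → NEW=255, ERR=-30598239813979581/281474976710656
(5,4): OLD=1080302704758839489/18014398509481984 → NEW=0, ERR=1080302704758839489/18014398509481984
(5,5): OLD=19062799820267274033/144115188075855872 → NEW=255, ERR=-17686573139075973327/144115188075855872
(5,6): OLD=261324461723225459903/2305843009213693952 → NEW=0, ERR=261324461723225459903/2305843009213693952
Row 0: ..#.###
Row 1: .#.#.#.
Row 2: ..#.###
Row 3: .#.#.#.
Row 4: ..#.###
Row 5: .#.#.#.

Answer: ..#.###
.#.#.#.
..#.###
.#.#.#.
..#.###
.#.#.#.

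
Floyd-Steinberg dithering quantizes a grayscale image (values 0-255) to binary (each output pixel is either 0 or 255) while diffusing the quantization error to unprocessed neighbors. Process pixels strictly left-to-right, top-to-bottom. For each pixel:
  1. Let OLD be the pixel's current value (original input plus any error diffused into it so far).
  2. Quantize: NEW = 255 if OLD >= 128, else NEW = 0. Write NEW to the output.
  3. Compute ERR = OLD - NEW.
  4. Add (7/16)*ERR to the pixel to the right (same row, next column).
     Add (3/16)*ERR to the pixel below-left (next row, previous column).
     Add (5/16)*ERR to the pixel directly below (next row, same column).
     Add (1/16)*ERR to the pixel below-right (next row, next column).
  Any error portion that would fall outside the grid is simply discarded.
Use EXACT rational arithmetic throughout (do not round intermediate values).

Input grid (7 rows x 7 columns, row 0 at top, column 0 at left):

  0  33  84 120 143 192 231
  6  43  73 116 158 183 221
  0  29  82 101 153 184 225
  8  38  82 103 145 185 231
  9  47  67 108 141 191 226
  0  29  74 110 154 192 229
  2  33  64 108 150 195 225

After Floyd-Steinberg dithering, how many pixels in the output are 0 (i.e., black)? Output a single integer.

Answer: 26

Derivation:
(0,0): OLD=0 → NEW=0, ERR=0
(0,1): OLD=33 → NEW=0, ERR=33
(0,2): OLD=1575/16 → NEW=0, ERR=1575/16
(0,3): OLD=41745/256 → NEW=255, ERR=-23535/256
(0,4): OLD=420983/4096 → NEW=0, ERR=420983/4096
(0,5): OLD=15529793/65536 → NEW=255, ERR=-1181887/65536
(0,6): OLD=233947847/1048576 → NEW=255, ERR=-33439033/1048576
(1,0): OLD=195/16 → NEW=0, ERR=195/16
(1,1): OLD=9869/128 → NEW=0, ERR=9869/128
(1,2): OLD=501017/4096 → NEW=0, ERR=501017/4096
(1,3): OLD=2723161/16384 → NEW=255, ERR=-1454759/16384
(1,4): OLD=149049775/1048576 → NEW=255, ERR=-118337105/1048576
(1,5): OLD=1077387191/8388608 → NEW=255, ERR=-1061707849/8388608
(1,6): OLD=20741320089/134217728 → NEW=255, ERR=-13484200551/134217728
(2,0): OLD=37407/2048 → NEW=0, ERR=37407/2048
(2,1): OLD=5556253/65536 → NEW=0, ERR=5556253/65536
(2,2): OLD=152554183/1048576 → NEW=255, ERR=-114832697/1048576
(2,3): OLD=99198047/8388608 → NEW=0, ERR=99198047/8388608
(2,4): OLD=6283127179/67108864 → NEW=0, ERR=6283127179/67108864
(2,5): OLD=342564392725/2147483648 → NEW=255, ERR=-205043937515/2147483648
(2,6): OLD=4945100316771/34359738368 → NEW=255, ERR=-3816632967069/34359738368
(3,0): OLD=31042487/1048576 → NEW=0, ERR=31042487/1048576
(3,1): OLD=486993075/8388608 → NEW=0, ERR=486993075/8388608
(3,2): OLD=5415145933/67108864 → NEW=0, ERR=5415145933/67108864
(3,3): OLD=40992360053/268435456 → NEW=255, ERR=-27458681227/268435456
(3,4): OLD=3860039150775/34359738368 → NEW=0, ERR=3860039150775/34359738368
(3,5): OLD=52044323418973/274877906944 → NEW=255, ERR=-18049542851747/274877906944
(3,6): OLD=710691001418115/4398046511104 → NEW=255, ERR=-410810858913405/4398046511104
(4,0): OLD=3910638257/134217728 → NEW=0, ERR=3910638257/134217728
(4,1): OLD=203729959189/2147483648 → NEW=0, ERR=203729959189/2147483648
(4,2): OLD=4060297412011/34359738368 → NEW=0, ERR=4060297412011/34359738368
(4,3): OLD=42287412984361/274877906944 → NEW=255, ERR=-27806453286359/274877906944
(4,4): OLD=248807316480231/2199023255552 → NEW=0, ERR=248807316480231/2199023255552
(4,5): OLD=14741421575076283/70368744177664 → NEW=255, ERR=-3202608190228037/70368744177664
(4,6): OLD=194549569931717133/1125899906842624 → NEW=255, ERR=-92554906313151987/1125899906842624
(5,0): OLD=924040938127/34359738368 → NEW=0, ERR=924040938127/34359738368
(5,1): OLD=25945808767293/274877906944 → NEW=0, ERR=25945808767293/274877906944
(5,2): OLD=306073037295151/2199023255552 → NEW=255, ERR=-254677892870609/2199023255552
(5,3): OLD=990779266016147/17592186044416 → NEW=0, ERR=990779266016147/17592186044416
(5,4): OLD=224213299127061157/1125899906842624 → NEW=255, ERR=-62891177117807963/1125899906842624
(5,5): OLD=1306021122938032269/9007199254740992 → NEW=255, ERR=-990814687020920691/9007199254740992
(5,6): OLD=21954545159349281635/144115188075855872 → NEW=255, ERR=-14794827799993965725/144115188075855872
(6,0): OLD=123595156849167/4398046511104 → NEW=0, ERR=123595156849167/4398046511104
(6,1): OLD=3853209240047123/70368744177664 → NEW=0, ERR=3853209240047123/70368744177664
(6,2): OLD=76813074095581129/1125899906842624 → NEW=0, ERR=76813074095581129/1125899906842624
(6,3): OLD=1240613655157556759/9007199254740992 → NEW=255, ERR=-1056222154801396201/9007199254740992
(6,4): OLD=577681935387112129/9007199254740992 → NEW=0, ERR=577681935387112129/9007199254740992
(6,5): OLD=382640034527291907369/2305843009213693952 → NEW=255, ERR=-205349932822200050391/2305843009213693952
(6,6): OLD=5426350519537024919567/36893488147419103232 → NEW=255, ERR=-3981488958054846404593/36893488147419103232
Output grid:
  Row 0: ...#.##  (4 black, running=4)
  Row 1: ...####  (3 black, running=7)
  Row 2: ..#..##  (4 black, running=11)
  Row 3: ...#.##  (4 black, running=15)
  Row 4: ...#.##  (4 black, running=19)
  Row 5: ..#.###  (3 black, running=22)
  Row 6: ...#.##  (4 black, running=26)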